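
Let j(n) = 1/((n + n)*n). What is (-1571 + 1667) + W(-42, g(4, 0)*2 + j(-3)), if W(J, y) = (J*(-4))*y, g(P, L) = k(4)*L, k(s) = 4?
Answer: 316/3 ≈ 105.33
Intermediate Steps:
j(n) = 1/(2*n**2) (j(n) = 1/(((2*n))*n) = (1/(2*n))/n = 1/(2*n**2))
g(P, L) = 4*L
W(J, y) = -4*J*y (W(J, y) = (-4*J)*y = -4*J*y)
(-1571 + 1667) + W(-42, g(4, 0)*2 + j(-3)) = (-1571 + 1667) - 4*(-42)*((4*0)*2 + (1/2)/(-3)**2) = 96 - 4*(-42)*(0*2 + (1/2)*(1/9)) = 96 - 4*(-42)*(0 + 1/18) = 96 - 4*(-42)*1/18 = 96 + 28/3 = 316/3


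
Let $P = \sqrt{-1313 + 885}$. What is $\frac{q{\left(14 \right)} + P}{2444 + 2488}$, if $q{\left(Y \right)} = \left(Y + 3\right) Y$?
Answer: $\frac{119}{2466} + \frac{i \sqrt{107}}{2466} \approx 0.048256 + 0.0041947 i$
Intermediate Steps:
$P = 2 i \sqrt{107}$ ($P = \sqrt{-428} = 2 i \sqrt{107} \approx 20.688 i$)
$q{\left(Y \right)} = Y \left(3 + Y\right)$ ($q{\left(Y \right)} = \left(3 + Y\right) Y = Y \left(3 + Y\right)$)
$\frac{q{\left(14 \right)} + P}{2444 + 2488} = \frac{14 \left(3 + 14\right) + 2 i \sqrt{107}}{2444 + 2488} = \frac{14 \cdot 17 + 2 i \sqrt{107}}{4932} = \left(238 + 2 i \sqrt{107}\right) \frac{1}{4932} = \frac{119}{2466} + \frac{i \sqrt{107}}{2466}$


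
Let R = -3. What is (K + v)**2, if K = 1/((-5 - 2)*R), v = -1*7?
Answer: 21316/441 ≈ 48.336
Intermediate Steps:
v = -7
K = 1/21 (K = 1/((-5 - 2)*(-3)) = 1/(-7*(-3)) = 1/21 ≈ 0.047619)
(K + v)**2 = (1/21 - 7)**2 = (-146/21)**2 = 21316/441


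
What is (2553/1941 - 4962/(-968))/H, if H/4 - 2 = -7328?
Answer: -2017091/9176488992 ≈ -0.00021981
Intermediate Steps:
H = -29304 (H = 8 + 4*(-7328) = 8 - 29312 = -29304)
(2553/1941 - 4962/(-968))/H = (2553/1941 - 4962/(-968))/(-29304) = (2553*(1/1941) - 4962*(-1/968))*(-1/29304) = (851/647 + 2481/484)*(-1/29304) = (2017091/313148)*(-1/29304) = -2017091/9176488992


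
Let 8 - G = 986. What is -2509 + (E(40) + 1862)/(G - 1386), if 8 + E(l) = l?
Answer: -2966585/1182 ≈ -2509.8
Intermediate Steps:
G = -978 (G = 8 - 1*986 = 8 - 986 = -978)
E(l) = -8 + l
-2509 + (E(40) + 1862)/(G - 1386) = -2509 + ((-8 + 40) + 1862)/(-978 - 1386) = -2509 + (32 + 1862)/(-2364) = -2509 + 1894*(-1/2364) = -2509 - 947/1182 = -2966585/1182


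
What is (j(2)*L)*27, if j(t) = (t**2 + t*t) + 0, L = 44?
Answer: 9504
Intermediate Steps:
j(t) = 2*t**2 (j(t) = (t**2 + t**2) + 0 = 2*t**2 + 0 = 2*t**2)
(j(2)*L)*27 = ((2*2**2)*44)*27 = ((2*4)*44)*27 = (8*44)*27 = 352*27 = 9504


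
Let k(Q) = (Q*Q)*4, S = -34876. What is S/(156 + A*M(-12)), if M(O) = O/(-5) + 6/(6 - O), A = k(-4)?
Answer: -130785/1241 ≈ -105.39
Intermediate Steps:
k(Q) = 4*Q**2 (k(Q) = Q**2*4 = 4*Q**2)
A = 64 (A = 4*(-4)**2 = 4*16 = 64)
M(O) = 6/(6 - O) - O/5 (M(O) = O*(-1/5) + 6/(6 - O) = -O/5 + 6/(6 - O) = 6/(6 - O) - O/5)
S/(156 + A*M(-12)) = -34876/(156 + 64*((-30 - 1*(-12)**2 + 6*(-12))/(5*(-6 - 12)))) = -34876/(156 + 64*((1/5)*(-30 - 1*144 - 72)/(-18))) = -34876/(156 + 64*((1/5)*(-1/18)*(-30 - 144 - 72))) = -34876/(156 + 64*((1/5)*(-1/18)*(-246))) = -34876/(156 + 64*(41/15)) = -34876/(156 + 2624/15) = -34876/4964/15 = -34876*15/4964 = -130785/1241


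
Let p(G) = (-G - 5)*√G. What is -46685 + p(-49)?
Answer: -46685 + 308*I ≈ -46685.0 + 308.0*I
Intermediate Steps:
p(G) = √G*(-5 - G) (p(G) = (-5 - G)*√G = √G*(-5 - G))
-46685 + p(-49) = -46685 + √(-49)*(-5 - 1*(-49)) = -46685 + (7*I)*(-5 + 49) = -46685 + (7*I)*44 = -46685 + 308*I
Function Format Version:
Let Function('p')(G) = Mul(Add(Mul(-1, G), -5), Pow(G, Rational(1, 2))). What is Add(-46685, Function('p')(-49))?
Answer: Add(-46685, Mul(308, I)) ≈ Add(-46685., Mul(308.00, I))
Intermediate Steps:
Function('p')(G) = Mul(Pow(G, Rational(1, 2)), Add(-5, Mul(-1, G))) (Function('p')(G) = Mul(Add(-5, Mul(-1, G)), Pow(G, Rational(1, 2))) = Mul(Pow(G, Rational(1, 2)), Add(-5, Mul(-1, G))))
Add(-46685, Function('p')(-49)) = Add(-46685, Mul(Pow(-49, Rational(1, 2)), Add(-5, Mul(-1, -49)))) = Add(-46685, Mul(Mul(7, I), Add(-5, 49))) = Add(-46685, Mul(Mul(7, I), 44)) = Add(-46685, Mul(308, I))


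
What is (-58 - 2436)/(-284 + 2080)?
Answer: -1247/898 ≈ -1.3886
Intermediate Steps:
(-58 - 2436)/(-284 + 2080) = -2494/1796 = -2494*1/1796 = -1247/898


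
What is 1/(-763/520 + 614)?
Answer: 520/318517 ≈ 0.0016326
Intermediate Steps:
1/(-763/520 + 614) = 1/(318517/520) = 520/318517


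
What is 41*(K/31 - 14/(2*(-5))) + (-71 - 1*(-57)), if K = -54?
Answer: -4343/155 ≈ -28.019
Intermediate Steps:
41*(K/31 - 14/(2*(-5))) + (-71 - 1*(-57)) = 41*(-54/31 - 14/(2*(-5))) + (-71 - 1*(-57)) = 41*(-54*1/31 - 14/(-10)) + (-71 + 57) = 41*(-54/31 - 14*(-1/10)) - 14 = 41*(-54/31 + 7/5) - 14 = 41*(-53/155) - 14 = -2173/155 - 14 = -4343/155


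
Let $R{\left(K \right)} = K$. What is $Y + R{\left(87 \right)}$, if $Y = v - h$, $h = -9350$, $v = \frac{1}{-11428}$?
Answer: $\frac{107846035}{11428} \approx 9437.0$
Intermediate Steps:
$v = - \frac{1}{11428} \approx -8.7504 \cdot 10^{-5}$
$Y = \frac{106851799}{11428}$ ($Y = - \frac{1}{11428} - -9350 = - \frac{1}{11428} + 9350 = \frac{106851799}{11428} \approx 9350.0$)
$Y + R{\left(87 \right)} = \frac{106851799}{11428} + 87 = \frac{107846035}{11428}$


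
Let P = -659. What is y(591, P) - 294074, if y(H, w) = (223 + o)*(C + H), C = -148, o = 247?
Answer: -85864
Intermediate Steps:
y(H, w) = -69560 + 470*H (y(H, w) = (223 + 247)*(-148 + H) = 470*(-148 + H) = -69560 + 470*H)
y(591, P) - 294074 = (-69560 + 470*591) - 294074 = (-69560 + 277770) - 294074 = 208210 - 294074 = -85864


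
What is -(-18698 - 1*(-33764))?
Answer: -15066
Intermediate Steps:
-(-18698 - 1*(-33764)) = -(-18698 + 33764) = -1*15066 = -15066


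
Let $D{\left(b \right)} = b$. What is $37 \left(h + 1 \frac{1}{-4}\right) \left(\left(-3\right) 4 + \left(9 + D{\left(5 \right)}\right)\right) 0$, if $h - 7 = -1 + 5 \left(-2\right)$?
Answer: $0$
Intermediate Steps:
$h = -4$ ($h = 7 + \left(-1 + 5 \left(-2\right)\right) = 7 - 11 = -4$)
$37 \left(h + 1 \frac{1}{-4}\right) \left(\left(-3\right) 4 + \left(9 + D{\left(5 \right)}\right)\right) 0 = 37 \left(-4 + 1 \frac{1}{-4}\right) \left(\left(-3\right) 4 + \left(9 + 5\right)\right) 0 = 37 \left(-4 + 1 \left(- \frac{1}{4}\right)\right) \left(-12 + 14\right) 0 = 37 \left(-4 - \frac{1}{4}\right) 2 \cdot 0 = 37 \left(\left(- \frac{17}{4}\right) 2\right) 0 = 37 \left(- \frac{17}{2}\right) 0 = \left(- \frac{629}{2}\right) 0 = 0$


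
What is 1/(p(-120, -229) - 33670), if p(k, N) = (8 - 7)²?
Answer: -1/33669 ≈ -2.9701e-5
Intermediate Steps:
p(k, N) = 1 (p(k, N) = 1² = 1)
1/(p(-120, -229) - 33670) = 1/(1 - 33670) = 1/(-33669) = -1/33669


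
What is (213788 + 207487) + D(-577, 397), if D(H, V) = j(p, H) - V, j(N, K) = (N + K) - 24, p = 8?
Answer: 420285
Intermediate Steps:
j(N, K) = -24 + K + N (j(N, K) = (K + N) - 24 = -24 + K + N)
D(H, V) = -16 + H - V (D(H, V) = (-24 + H + 8) - V = (-16 + H) - V = -16 + H - V)
(213788 + 207487) + D(-577, 397) = (213788 + 207487) + (-16 - 577 - 1*397) = 421275 + (-16 - 577 - 397) = 421275 - 990 = 420285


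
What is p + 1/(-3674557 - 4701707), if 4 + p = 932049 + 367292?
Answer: 10883589736967/8376264 ≈ 1.2993e+6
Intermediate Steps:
p = 1299337 (p = -4 + (932049 + 367292) = -4 + 1299341 = 1299337)
p + 1/(-3674557 - 4701707) = 1299337 + 1/(-3674557 - 4701707) = 1299337 + 1/(-8376264) = 1299337 - 1/8376264 = 10883589736967/8376264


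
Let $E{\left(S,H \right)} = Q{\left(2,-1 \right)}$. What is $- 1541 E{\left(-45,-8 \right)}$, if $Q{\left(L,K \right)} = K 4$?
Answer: $6164$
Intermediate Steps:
$Q{\left(L,K \right)} = 4 K$
$E{\left(S,H \right)} = -4$ ($E{\left(S,H \right)} = 4 \left(-1\right) = -4$)
$- 1541 E{\left(-45,-8 \right)} = \left(-1541\right) \left(-4\right) = 6164$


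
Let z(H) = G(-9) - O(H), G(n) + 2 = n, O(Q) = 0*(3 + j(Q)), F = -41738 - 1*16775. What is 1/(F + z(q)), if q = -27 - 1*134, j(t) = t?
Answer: -1/58524 ≈ -1.7087e-5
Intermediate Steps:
F = -58513 (F = -41738 - 16775 = -58513)
O(Q) = 0 (O(Q) = 0*(3 + Q) = 0)
q = -161 (q = -27 - 134 = -161)
G(n) = -2 + n
z(H) = -11 (z(H) = (-2 - 9) - 1*0 = -11 + 0 = -11)
1/(F + z(q)) = 1/(-58513 - 11) = 1/(-58524) = -1/58524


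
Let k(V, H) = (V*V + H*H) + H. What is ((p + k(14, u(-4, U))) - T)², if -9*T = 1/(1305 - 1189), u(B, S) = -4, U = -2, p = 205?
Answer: 185910155929/1089936 ≈ 1.7057e+5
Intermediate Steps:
k(V, H) = H + H² + V² (k(V, H) = (V² + H²) + H = (H² + V²) + H = H + H² + V²)
T = -1/1044 (T = -1/(9*(1305 - 1189)) = -⅑/116 = -⅑*1/116 = -1/1044 ≈ -0.00095785)
((p + k(14, u(-4, U))) - T)² = ((205 + (-4 + (-4)² + 14²)) - 1*(-1/1044))² = ((205 + (-4 + 16 + 196)) + 1/1044)² = ((205 + 208) + 1/1044)² = (413 + 1/1044)² = (431173/1044)² = 185910155929/1089936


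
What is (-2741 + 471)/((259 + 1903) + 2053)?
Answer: -454/843 ≈ -0.53855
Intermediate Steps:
(-2741 + 471)/((259 + 1903) + 2053) = -2270/(2162 + 2053) = -2270/4215 = -2270*1/4215 = -454/843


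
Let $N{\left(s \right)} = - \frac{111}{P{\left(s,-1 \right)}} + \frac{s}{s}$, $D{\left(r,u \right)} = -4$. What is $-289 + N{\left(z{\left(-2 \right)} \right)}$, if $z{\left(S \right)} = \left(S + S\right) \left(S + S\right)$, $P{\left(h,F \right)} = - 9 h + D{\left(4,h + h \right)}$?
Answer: $- \frac{1149}{4} \approx -287.25$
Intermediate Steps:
$P{\left(h,F \right)} = -4 - 9 h$ ($P{\left(h,F \right)} = - 9 h - 4 = -4 - 9 h$)
$z{\left(S \right)} = 4 S^{2}$ ($z{\left(S \right)} = 2 S 2 S = 4 S^{2}$)
$N{\left(s \right)} = 1 - \frac{111}{-4 - 9 s}$ ($N{\left(s \right)} = - \frac{111}{-4 - 9 s} + \frac{s}{s} = - \frac{111}{-4 - 9 s} + 1 = 1 - \frac{111}{-4 - 9 s}$)
$-289 + N{\left(z{\left(-2 \right)} \right)} = -289 + \frac{115 + 9 \cdot 4 \left(-2\right)^{2}}{4 + 9 \cdot 4 \left(-2\right)^{2}} = -289 + \frac{115 + 9 \cdot 4 \cdot 4}{4 + 9 \cdot 4 \cdot 4} = -289 + \frac{115 + 9 \cdot 16}{4 + 9 \cdot 16} = -289 + \frac{115 + 144}{4 + 144} = -289 + \frac{1}{148} \cdot 259 = -289 + \frac{7}{4} = - \frac{1149}{4}$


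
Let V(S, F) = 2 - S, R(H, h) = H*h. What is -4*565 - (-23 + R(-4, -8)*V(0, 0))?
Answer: -2301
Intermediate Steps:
-4*565 - (-23 + R(-4, -8)*V(0, 0)) = -4*565 - (-23 + (-4*(-8))*(2 - 1*0)) = -2260 - (-23 + 32*(2 + 0)) = -2260 - (-23 + 32*2) = -2260 - (-23 + 64) = -2260 - 1*41 = -2260 - 41 = -2301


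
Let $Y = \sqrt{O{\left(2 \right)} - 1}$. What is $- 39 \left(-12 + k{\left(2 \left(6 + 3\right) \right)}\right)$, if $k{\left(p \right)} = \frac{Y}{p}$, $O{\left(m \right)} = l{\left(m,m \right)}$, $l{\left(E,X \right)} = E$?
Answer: $\frac{2795}{6} \approx 465.83$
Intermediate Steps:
$O{\left(m \right)} = m$
$Y = 1$ ($Y = \sqrt{2 - 1} = \sqrt{1} = 1$)
$k{\left(p \right)} = \frac{1}{p}$ ($k{\left(p \right)} = 1 \frac{1}{p} = \frac{1}{p}$)
$- 39 \left(-12 + k{\left(2 \left(6 + 3\right) \right)}\right) = - 39 \left(-12 + \frac{1}{2 \left(6 + 3\right)}\right) = - 39 \left(-12 + \frac{1}{2 \cdot 9}\right) = - 39 \left(-12 + \frac{1}{18}\right) = \left(-39\right) \left(- \frac{215}{18}\right) = \frac{2795}{6}$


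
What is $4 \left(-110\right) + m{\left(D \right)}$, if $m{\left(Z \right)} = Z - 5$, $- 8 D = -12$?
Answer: $- \frac{887}{2} \approx -443.5$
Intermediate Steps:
$D = \frac{3}{2}$ ($D = \left(- \frac{1}{8}\right) \left(-12\right) = \frac{3}{2} \approx 1.5$)
$m{\left(Z \right)} = -5 + Z$
$4 \left(-110\right) + m{\left(D \right)} = 4 \left(-110\right) + \left(-5 + \frac{3}{2}\right) = -440 - \frac{7}{2} = - \frac{887}{2}$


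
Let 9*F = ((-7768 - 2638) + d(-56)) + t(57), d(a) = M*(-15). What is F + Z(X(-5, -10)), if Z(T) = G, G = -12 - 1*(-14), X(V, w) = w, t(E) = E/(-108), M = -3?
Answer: -372367/324 ≈ -1149.3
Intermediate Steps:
t(E) = -E/108 (t(E) = E*(-1/108) = -E/108)
d(a) = 45 (d(a) = -3*(-15) = 45)
F = -373015/324 (F = (((-7768 - 2638) + 45) - 1/108*57)/9 = ((-10406 + 45) - 19/36)/9 = (-10361 - 19/36)/9 = (⅑)*(-373015/36) = -373015/324 ≈ -1151.3)
G = 2 (G = -12 + 14 = 2)
Z(T) = 2
F + Z(X(-5, -10)) = -373015/324 + 2 = -372367/324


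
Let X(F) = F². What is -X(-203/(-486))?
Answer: -41209/236196 ≈ -0.17447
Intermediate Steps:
-X(-203/(-486)) = -(-203/(-486))² = -(-203*(-1/486))² = -(203/486)² = -1*41209/236196 = -41209/236196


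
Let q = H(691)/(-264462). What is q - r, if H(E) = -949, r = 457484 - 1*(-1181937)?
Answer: -433564555553/264462 ≈ -1.6394e+6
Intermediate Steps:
r = 1639421 (r = 457484 + 1181937 = 1639421)
q = 949/264462 (q = -949/(-264462) = -949*(-1/264462) = 949/264462 ≈ 0.0035884)
q - r = 949/264462 - 1*1639421 = 949/264462 - 1639421 = -433564555553/264462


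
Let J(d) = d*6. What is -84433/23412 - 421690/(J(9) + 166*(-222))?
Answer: 1127606791/143585796 ≈ 7.8532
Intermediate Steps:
J(d) = 6*d
-84433/23412 - 421690/(J(9) + 166*(-222)) = -84433/23412 - 421690/(6*9 + 166*(-222)) = -84433*1/23412 - 421690/(54 - 36852) = -84433/23412 - 421690/(-36798) = -84433/23412 - 421690*(-1/36798) = -84433/23412 + 210845/18399 = 1127606791/143585796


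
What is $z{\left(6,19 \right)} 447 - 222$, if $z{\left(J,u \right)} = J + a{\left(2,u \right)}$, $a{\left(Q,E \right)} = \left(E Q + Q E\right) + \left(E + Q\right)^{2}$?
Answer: $233559$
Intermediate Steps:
$a{\left(Q,E \right)} = \left(E + Q\right)^{2} + 2 E Q$ ($a{\left(Q,E \right)} = \left(E Q + E Q\right) + \left(E + Q\right)^{2} = 2 E Q + \left(E + Q\right)^{2} = \left(E + Q\right)^{2} + 2 E Q$)
$z{\left(J,u \right)} = J + \left(2 + u\right)^{2} + 4 u$ ($z{\left(J,u \right)} = J + \left(\left(u + 2\right)^{2} + 2 u 2\right) = J + \left(\left(2 + u\right)^{2} + 4 u\right) = J + \left(2 + u\right)^{2} + 4 u$)
$z{\left(6,19 \right)} 447 - 222 = \left(6 + \left(2 + 19\right)^{2} + 4 \cdot 19\right) 447 - 222 = \left(6 + 21^{2} + 76\right) 447 - 222 = \left(6 + 441 + 76\right) 447 - 222 = 523 \cdot 447 - 222 = 233781 - 222 = 233559$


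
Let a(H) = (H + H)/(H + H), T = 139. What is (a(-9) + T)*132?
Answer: 18480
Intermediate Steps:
a(H) = 1 (a(H) = (2*H)/((2*H)) = (2*H)*(1/(2*H)) = 1)
(a(-9) + T)*132 = (1 + 139)*132 = 140*132 = 18480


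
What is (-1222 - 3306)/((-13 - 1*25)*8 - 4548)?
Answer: 1132/1213 ≈ 0.93322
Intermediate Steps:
(-1222 - 3306)/((-13 - 1*25)*8 - 4548) = -4528/((-13 - 25)*8 - 4548) = -4528/(-38*8 - 4548) = -4528/(-304 - 4548) = -4528/(-4852) = -4528*(-1/4852) = 1132/1213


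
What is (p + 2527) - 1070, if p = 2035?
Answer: 3492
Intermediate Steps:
(p + 2527) - 1070 = (2035 + 2527) - 1070 = 4562 - 1070 = 3492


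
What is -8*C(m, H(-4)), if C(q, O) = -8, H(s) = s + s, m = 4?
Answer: 64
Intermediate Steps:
H(s) = 2*s
-8*C(m, H(-4)) = -8*(-8) = 64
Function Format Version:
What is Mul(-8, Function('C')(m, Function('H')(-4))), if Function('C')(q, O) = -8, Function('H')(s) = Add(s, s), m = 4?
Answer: 64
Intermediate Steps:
Function('H')(s) = Mul(2, s)
Mul(-8, Function('C')(m, Function('H')(-4))) = Mul(-8, -8) = 64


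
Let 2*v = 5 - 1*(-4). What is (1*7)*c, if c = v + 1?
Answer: 77/2 ≈ 38.500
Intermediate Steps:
v = 9/2 (v = (5 - 1*(-4))/2 = (5 + 4)/2 = (1/2)*9 = 9/2 ≈ 4.5000)
c = 11/2 (c = 9/2 + 1 = 11/2 ≈ 5.5000)
(1*7)*c = (1*7)*(11/2) = 7*(11/2) = 77/2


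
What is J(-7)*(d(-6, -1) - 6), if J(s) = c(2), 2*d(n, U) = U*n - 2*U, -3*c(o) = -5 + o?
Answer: -2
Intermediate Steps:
c(o) = 5/3 - o/3 (c(o) = -(-5 + o)/3 = 5/3 - o/3)
d(n, U) = -U + U*n/2 (d(n, U) = (U*n - 2*U)/2 = (-2*U + U*n)/2 = -U + U*n/2)
J(s) = 1 (J(s) = 5/3 - 1/3*2 = 5/3 - 2/3 = 1)
J(-7)*(d(-6, -1) - 6) = 1*((1/2)*(-1)*(-2 - 6) - 6) = 1*((1/2)*(-1)*(-8) - 6) = 1*(4 - 6) = 1*(-2) = -2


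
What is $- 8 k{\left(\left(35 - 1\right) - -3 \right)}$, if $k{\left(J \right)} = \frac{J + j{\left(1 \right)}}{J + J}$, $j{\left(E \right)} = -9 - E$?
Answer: $- \frac{108}{37} \approx -2.9189$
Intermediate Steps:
$k{\left(J \right)} = \frac{-10 + J}{2 J}$ ($k{\left(J \right)} = \frac{J - 10}{J + J} = \frac{J - 10}{2 J} = \left(J - 10\right) \frac{1}{2 J} = \left(-10 + J\right) \frac{1}{2 J} = \frac{-10 + J}{2 J}$)
$- 8 k{\left(\left(35 - 1\right) - -3 \right)} = - 8 \frac{-10 + \left(\left(35 - 1\right) - -3\right)}{2 \left(\left(35 - 1\right) - -3\right)} = - 8 \frac{-10 + \left(34 + \left(4 - 1\right)\right)}{2 \left(34 + \left(4 - 1\right)\right)} = - 8 \frac{-10 + \left(34 + 3\right)}{2 \left(34 + 3\right)} = - 8 \frac{-10 + 37}{2 \cdot 37} = - 8 \cdot \frac{1}{2} \cdot \frac{1}{37} \cdot 27 = \left(-8\right) \frac{27}{74} = - \frac{108}{37}$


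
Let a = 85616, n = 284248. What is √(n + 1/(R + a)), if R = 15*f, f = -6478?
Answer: √37945662871614/11554 ≈ 533.15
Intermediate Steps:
R = -97170 (R = 15*(-6478) = -97170)
√(n + 1/(R + a)) = √(284248 + 1/(-97170 + 85616)) = √(284248 + 1/(-11554)) = √(284248 - 1/11554) = √(3284201391/11554) = √37945662871614/11554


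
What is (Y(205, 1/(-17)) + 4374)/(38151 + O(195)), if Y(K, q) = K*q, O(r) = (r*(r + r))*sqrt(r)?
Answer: -11642021/78797937481 + 626592850*sqrt(195)/2127544311987 ≈ 0.0039649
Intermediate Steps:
O(r) = 2*r**(5/2) (O(r) = (r*(2*r))*sqrt(r) = (2*r**2)*sqrt(r) = 2*r**(5/2))
(Y(205, 1/(-17)) + 4374)/(38151 + O(195)) = (205/(-17) + 4374)/(38151 + 2*195**(5/2)) = (205*(-1/17) + 4374)/(38151 + 2*(38025*sqrt(195))) = (-205/17 + 4374)/(38151 + 76050*sqrt(195)) = 74153/(17*(38151 + 76050*sqrt(195)))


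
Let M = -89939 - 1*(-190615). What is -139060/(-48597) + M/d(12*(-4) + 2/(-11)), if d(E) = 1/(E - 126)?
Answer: -9374127282292/534567 ≈ -1.7536e+7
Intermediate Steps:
d(E) = 1/(-126 + E)
M = 100676 (M = -89939 + 190615 = 100676)
-139060/(-48597) + M/d(12*(-4) + 2/(-11)) = -139060/(-48597) + 100676/(1/(-126 + (12*(-4) + 2/(-11)))) = -139060*(-1/48597) + 100676/(1/(-126 + (-48 + 2*(-1/11)))) = 139060/48597 + 100676/(1/(-126 + (-48 - 2/11))) = 139060/48597 + 100676/(1/(-126 - 530/11)) = 139060/48597 + 100676/(1/(-1916/11)) = 139060/48597 + 100676/(-11/1916) = 139060/48597 + 100676*(-1916/11) = 139060/48597 - 192895216/11 = -9374127282292/534567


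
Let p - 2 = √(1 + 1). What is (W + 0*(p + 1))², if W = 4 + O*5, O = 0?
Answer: 16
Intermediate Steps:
p = 2 + √2 (p = 2 + √(1 + 1) = 2 + √2 ≈ 3.4142)
W = 4 (W = 4 + 0*5 = 4 + 0 = 4)
(W + 0*(p + 1))² = (4 + 0*((2 + √2) + 1))² = (4 + 0*(3 + √2))² = (4 + 0)² = 4² = 16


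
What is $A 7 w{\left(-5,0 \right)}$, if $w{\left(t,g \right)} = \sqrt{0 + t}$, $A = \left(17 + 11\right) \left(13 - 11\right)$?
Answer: $392 i \sqrt{5} \approx 876.54 i$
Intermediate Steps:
$A = 56$ ($A = 28 \cdot 2 = 56$)
$w{\left(t,g \right)} = \sqrt{t}$
$A 7 w{\left(-5,0 \right)} = 56 \cdot 7 \sqrt{-5} = 392 i \sqrt{5}$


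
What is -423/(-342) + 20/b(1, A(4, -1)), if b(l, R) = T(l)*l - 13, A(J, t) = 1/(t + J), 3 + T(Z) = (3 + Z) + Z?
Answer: -243/418 ≈ -0.58134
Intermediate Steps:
T(Z) = 2*Z (T(Z) = -3 + ((3 + Z) + Z) = -3 + (3 + 2*Z) = 2*Z)
A(J, t) = 1/(J + t)
b(l, R) = -13 + 2*l**2 (b(l, R) = (2*l)*l - 13 = 2*l**2 - 13 = -13 + 2*l**2)
-423/(-342) + 20/b(1, A(4, -1)) = -423/(-342) + 20/(-13 + 2*1**2) = -423*(-1/342) + 20/(-13 + 2*1) = 47/38 + 20/(-13 + 2) = 47/38 + 20/(-11) = 47/38 + 20*(-1/11) = 47/38 - 20/11 = -243/418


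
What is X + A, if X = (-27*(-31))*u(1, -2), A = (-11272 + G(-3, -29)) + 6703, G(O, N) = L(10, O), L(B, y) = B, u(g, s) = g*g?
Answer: -3722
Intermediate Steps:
u(g, s) = g**2
G(O, N) = 10
A = -4559 (A = (-11272 + 10) + 6703 = -11262 + 6703 = -4559)
X = 837 (X = -27*(-31)*1**2 = 837*1 = 837)
X + A = 837 - 4559 = -3722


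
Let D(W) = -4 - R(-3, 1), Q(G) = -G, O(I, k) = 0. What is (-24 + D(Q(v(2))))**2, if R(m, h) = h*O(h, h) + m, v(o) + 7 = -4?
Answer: 625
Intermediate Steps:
v(o) = -11 (v(o) = -7 - 4 = -11)
R(m, h) = m (R(m, h) = h*0 + m = 0 + m = m)
D(W) = -1 (D(W) = -4 - 1*(-3) = -4 + 3 = -1)
(-24 + D(Q(v(2))))**2 = (-24 - 1)**2 = (-25)**2 = 625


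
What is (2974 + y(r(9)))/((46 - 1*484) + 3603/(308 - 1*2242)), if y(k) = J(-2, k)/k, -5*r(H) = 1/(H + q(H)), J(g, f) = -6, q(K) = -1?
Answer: -6215876/850695 ≈ -7.3068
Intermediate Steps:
r(H) = -1/(5*(-1 + H)) (r(H) = -1/(5*(H - 1)) = -1/(5*(-1 + H)))
y(k) = -6/k
(2974 + y(r(9)))/((46 - 1*484) + 3603/(308 - 1*2242)) = (2974 - 6/((-1/(-5 + 5*9))))/((46 - 1*484) + 3603/(308 - 1*2242)) = (2974 - 6/((-1/(-5 + 45))))/((46 - 484) + 3603/(308 - 2242)) = (2974 - 6/((-1/40)))/(-438 + 3603/(-1934)) = (2974 - 6/((-1*1/40)))/(-438 + 3603*(-1/1934)) = (2974 - 6/(-1/40))/(-438 - 3603/1934) = (2974 - 6*(-40))/(-850695/1934) = (2974 + 240)*(-1934/850695) = 3214*(-1934/850695) = -6215876/850695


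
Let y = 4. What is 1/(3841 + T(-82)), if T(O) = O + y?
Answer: 1/3763 ≈ 0.00026575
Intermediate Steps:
T(O) = 4 + O (T(O) = O + 4 = 4 + O)
1/(3841 + T(-82)) = 1/(3841 + (4 - 82)) = 1/(3841 - 78) = 1/3763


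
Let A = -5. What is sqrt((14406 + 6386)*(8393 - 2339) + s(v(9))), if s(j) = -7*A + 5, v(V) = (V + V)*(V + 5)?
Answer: 2*sqrt(31468702) ≈ 11219.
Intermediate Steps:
v(V) = 2*V*(5 + V) (v(V) = (2*V)*(5 + V) = 2*V*(5 + V))
s(j) = 40 (s(j) = -7*(-5) + 5 = 35 + 5 = 40)
sqrt((14406 + 6386)*(8393 - 2339) + s(v(9))) = sqrt((14406 + 6386)*(8393 - 2339) + 40) = sqrt(20792*6054 + 40) = sqrt(125874768 + 40) = sqrt(125874808) = 2*sqrt(31468702)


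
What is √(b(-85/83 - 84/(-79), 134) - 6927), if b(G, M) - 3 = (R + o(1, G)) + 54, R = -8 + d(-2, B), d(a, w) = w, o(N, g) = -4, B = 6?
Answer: 6*I*√191 ≈ 82.922*I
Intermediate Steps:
R = -2 (R = -8 + 6 = -2)
b(G, M) = 51 (b(G, M) = 3 + ((-2 - 4) + 54) = 3 + (-6 + 54) = 3 + 48 = 51)
√(b(-85/83 - 84/(-79), 134) - 6927) = √(51 - 6927) = √(-6876) = 6*I*√191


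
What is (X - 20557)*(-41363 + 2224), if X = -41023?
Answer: 2410179620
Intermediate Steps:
(X - 20557)*(-41363 + 2224) = (-41023 - 20557)*(-41363 + 2224) = -61580*(-39139) = 2410179620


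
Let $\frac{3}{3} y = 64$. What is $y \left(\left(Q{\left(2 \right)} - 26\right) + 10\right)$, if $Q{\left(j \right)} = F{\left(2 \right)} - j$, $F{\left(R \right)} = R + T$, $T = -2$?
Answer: $-1152$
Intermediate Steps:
$F{\left(R \right)} = -2 + R$ ($F{\left(R \right)} = R - 2 = -2 + R$)
$y = 64$
$Q{\left(j \right)} = - j$ ($Q{\left(j \right)} = \left(-2 + 2\right) - j = 0 - j = - j$)
$y \left(\left(Q{\left(2 \right)} - 26\right) + 10\right) = 64 \left(\left(\left(-1\right) 2 - 26\right) + 10\right) = 64 \left(\left(-2 - 26\right) + 10\right) = 64 \left(-28 + 10\right) = 64 \left(-18\right) = -1152$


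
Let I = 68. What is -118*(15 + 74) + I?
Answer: -10434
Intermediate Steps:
-118*(15 + 74) + I = -118*(15 + 74) + 68 = -118*89 + 68 = -10502 + 68 = -10434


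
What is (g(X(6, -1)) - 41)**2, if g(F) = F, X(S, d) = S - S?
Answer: 1681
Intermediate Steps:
X(S, d) = 0
(g(X(6, -1)) - 41)**2 = (0 - 41)**2 = (-41)**2 = 1681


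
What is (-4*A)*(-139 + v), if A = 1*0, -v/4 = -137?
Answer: 0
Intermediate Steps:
v = 548 (v = -4*(-137) = 548)
A = 0
(-4*A)*(-139 + v) = (-4*0)*(-139 + 548) = 0*409 = 0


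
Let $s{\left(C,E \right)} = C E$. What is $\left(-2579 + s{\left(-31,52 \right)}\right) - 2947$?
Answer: $-7138$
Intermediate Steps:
$\left(-2579 + s{\left(-31,52 \right)}\right) - 2947 = \left(-2579 - 1612\right) - 2947 = -4191 - 2947 = -7138$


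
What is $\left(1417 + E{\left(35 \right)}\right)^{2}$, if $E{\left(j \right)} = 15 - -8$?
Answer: $2073600$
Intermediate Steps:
$E{\left(j \right)} = 23$ ($E{\left(j \right)} = 15 + 8 = 23$)
$\left(1417 + E{\left(35 \right)}\right)^{2} = \left(1417 + 23\right)^{2} = 1440^{2} = 2073600$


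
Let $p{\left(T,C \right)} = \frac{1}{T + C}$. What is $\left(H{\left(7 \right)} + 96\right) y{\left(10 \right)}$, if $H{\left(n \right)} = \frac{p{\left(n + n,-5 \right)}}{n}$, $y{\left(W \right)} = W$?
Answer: $\frac{60490}{63} \approx 960.16$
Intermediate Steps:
$p{\left(T,C \right)} = \frac{1}{C + T}$
$H{\left(n \right)} = \frac{1}{n \left(-5 + 2 n\right)}$ ($H{\left(n \right)} = \frac{1}{\left(-5 + \left(n + n\right)\right) n} = \frac{1}{\left(-5 + 2 n\right) n} = \frac{1}{n \left(-5 + 2 n\right)}$)
$\left(H{\left(7 \right)} + 96\right) y{\left(10 \right)} = \left(\frac{1}{7 \left(-5 + 2 \cdot 7\right)} + 96\right) 10 = \left(\frac{1}{7 \left(-5 + 14\right)} + 96\right) 10 = \left(\frac{1}{7 \cdot 9} + 96\right) 10 = \left(\frac{1}{7} \cdot \frac{1}{9} + 96\right) 10 = \left(\frac{1}{63} + 96\right) 10 = \frac{6049}{63} \cdot 10 = \frac{60490}{63}$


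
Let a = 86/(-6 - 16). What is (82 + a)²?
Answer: 737881/121 ≈ 6098.2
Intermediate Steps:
a = -43/11 (a = 86/(-22) = 86*(-1/22) = -43/11 ≈ -3.9091)
(82 + a)² = (82 - 43/11)² = (859/11)² = 737881/121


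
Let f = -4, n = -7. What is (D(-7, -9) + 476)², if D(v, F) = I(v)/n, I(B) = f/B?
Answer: 543822400/2401 ≈ 2.2650e+5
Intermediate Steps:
I(B) = -4/B
D(v, F) = 4/(7*v) (D(v, F) = -4/v/(-7) = -4/v*(-⅐) = 4/(7*v))
(D(-7, -9) + 476)² = ((4/7)/(-7) + 476)² = ((4/7)*(-⅐) + 476)² = (-4/49 + 476)² = (23320/49)² = 543822400/2401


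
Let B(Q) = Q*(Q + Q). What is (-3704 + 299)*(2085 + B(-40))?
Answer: -17995425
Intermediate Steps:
B(Q) = 2*Q**2 (B(Q) = Q*(2*Q) = 2*Q**2)
(-3704 + 299)*(2085 + B(-40)) = (-3704 + 299)*(2085 + 2*(-40)**2) = -3405*(2085 + 2*1600) = -3405*(2085 + 3200) = -3405*5285 = -17995425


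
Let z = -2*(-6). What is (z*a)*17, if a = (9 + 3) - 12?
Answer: 0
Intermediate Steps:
z = 12
a = 0 (a = 12 - 12 = 0)
(z*a)*17 = (12*0)*17 = 0*17 = 0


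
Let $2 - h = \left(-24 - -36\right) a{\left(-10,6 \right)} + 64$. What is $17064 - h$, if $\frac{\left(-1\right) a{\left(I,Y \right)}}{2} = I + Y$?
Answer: $17222$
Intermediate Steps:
$a{\left(I,Y \right)} = - 2 I - 2 Y$ ($a{\left(I,Y \right)} = - 2 \left(I + Y\right) = - 2 I - 2 Y$)
$h = -158$ ($h = 2 - \left(\left(-24 - -36\right) \left(\left(-2\right) \left(-10\right) - 12\right) + 64\right) = 2 - \left(\left(-24 + 36\right) \left(20 - 12\right) + 64\right) = 2 - \left(12 \cdot 8 + 64\right) = 2 - \left(96 + 64\right) = 2 - 160 = -158$)
$17064 - h = 17064 - -158 = 17064 + 158 = 17222$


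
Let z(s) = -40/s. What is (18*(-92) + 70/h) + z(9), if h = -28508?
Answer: -213012091/128286 ≈ -1660.4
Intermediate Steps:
(18*(-92) + 70/h) + z(9) = (18*(-92) + 70/(-28508)) - 40/9 = (-1656 + 70*(-1/28508)) - 40*⅑ = (-1656 - 35/14254) - 40/9 = -23604659/14254 - 40/9 = -213012091/128286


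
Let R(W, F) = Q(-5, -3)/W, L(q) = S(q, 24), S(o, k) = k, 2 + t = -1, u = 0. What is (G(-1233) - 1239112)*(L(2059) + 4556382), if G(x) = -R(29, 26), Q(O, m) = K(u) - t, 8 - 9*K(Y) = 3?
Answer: -491193118179728/87 ≈ -5.6459e+12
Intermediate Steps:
t = -3 (t = -2 - 1 = -3)
K(Y) = 5/9 (K(Y) = 8/9 - 1/9*3 = 8/9 - 1/3 = 5/9)
L(q) = 24
Q(O, m) = 32/9 (Q(O, m) = 5/9 - 1*(-3) = 5/9 + 3 = 32/9)
R(W, F) = 32/(9*W)
G(x) = -32/261 (G(x) = -32/(9*29) = -1*32/261 = -32/261)
(G(-1233) - 1239112)*(L(2059) + 4556382) = (-32/261 - 1239112)*(24 + 4556382) = -323408264/261*4556406 = -491193118179728/87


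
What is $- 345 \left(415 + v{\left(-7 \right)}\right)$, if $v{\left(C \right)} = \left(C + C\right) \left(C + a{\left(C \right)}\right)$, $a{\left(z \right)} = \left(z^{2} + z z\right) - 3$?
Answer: $281865$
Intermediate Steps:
$a{\left(z \right)} = -3 + 2 z^{2}$ ($a{\left(z \right)} = \left(z^{2} + z^{2}\right) - 3 = 2 z^{2} - 3 = -3 + 2 z^{2}$)
$v{\left(C \right)} = 2 C \left(-3 + C + 2 C^{2}\right)$ ($v{\left(C \right)} = \left(C + C\right) \left(C + \left(-3 + 2 C^{2}\right)\right) = 2 C \left(-3 + C + 2 C^{2}\right)$)
$- 345 \left(415 + v{\left(-7 \right)}\right) = - 345 \left(415 + 2 \left(-7\right) \left(-3 - 7 + 2 \left(-7\right)^{2}\right)\right) = - 345 \left(415 + 2 \left(-7\right) \left(-3 - 7 + 2 \cdot 49\right)\right) = - 345 \left(415 + 2 \left(-7\right) \left(-3 - 7 + 98\right)\right) = - 345 \left(415 + 2 \left(-7\right) 88\right) = - 345 \left(415 - 1232\right) = \left(-345\right) \left(-817\right) = 281865$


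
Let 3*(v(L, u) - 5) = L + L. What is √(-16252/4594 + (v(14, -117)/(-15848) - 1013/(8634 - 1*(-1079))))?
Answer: I*√1024712774301432022101834/530371410492 ≈ 1.9086*I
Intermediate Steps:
v(L, u) = 5 + 2*L/3 (v(L, u) = 5 + (L + L)/3 = 5 + (2*L)/3 = 5 + 2*L/3)
√(-16252/4594 + (v(14, -117)/(-15848) - 1013/(8634 - 1*(-1079)))) = √(-16252/4594 + ((5 + (⅔)*14)/(-15848) - 1013/(8634 - 1*(-1079)))) = √(-16252*1/4594 + ((5 + 28/3)*(-1/15848) - 1013/(8634 + 1079))) = √(-8126/2297 + ((43/3)*(-1/15848) - 1013/9713)) = √(-8126/2297 + (-43/47544 - 1013*1/9713)) = √(-8126/2297 + (-43/47544 - 1013/9713)) = √(-8126/2297 - 48579731/461794872) = √(-3864132771979/1060742820984) = I*√1024712774301432022101834/530371410492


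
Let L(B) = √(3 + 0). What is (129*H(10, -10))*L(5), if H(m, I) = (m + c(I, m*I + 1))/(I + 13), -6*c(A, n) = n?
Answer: 2279*√3/2 ≈ 1973.7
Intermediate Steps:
c(A, n) = -n/6
H(m, I) = (-⅙ + m - I*m/6)/(13 + I) (H(m, I) = (m - (m*I + 1)/6)/(I + 13) = (m - (I*m + 1)/6)/(13 + I) = (m - (1 + I*m)/6)/(13 + I) = (m + (-⅙ - I*m/6))/(13 + I) = (-⅙ + m - I*m/6)/(13 + I))
L(B) = √3
(129*H(10, -10))*L(5) = (129*((-1 + 6*10 - 1*(-10)*10)/(6*(13 - 10))))*√3 = (129*((⅙)*(-1 + 60 + 100)/3))*√3 = (129*((⅙)*(⅓)*159))*√3 = (129*(53/6))*√3 = 2279*√3/2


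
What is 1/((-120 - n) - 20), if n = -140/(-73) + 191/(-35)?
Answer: -2555/348657 ≈ -0.0073281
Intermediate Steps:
n = -9043/2555 (n = -140*(-1/73) + 191*(-1/35) = 140/73 - 191/35 = -9043/2555 ≈ -3.5393)
1/((-120 - n) - 20) = 1/((-120 - 1*(-9043/2555)) - 20) = 1/((-120 + 9043/2555) - 20) = 1/(-297557/2555 - 20) = 1/(-348657/2555) = -2555/348657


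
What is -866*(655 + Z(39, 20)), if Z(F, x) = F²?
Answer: -1884416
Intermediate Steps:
-866*(655 + Z(39, 20)) = -866*(655 + 39²) = -866*(655 + 1521) = -866*2176 = -1884416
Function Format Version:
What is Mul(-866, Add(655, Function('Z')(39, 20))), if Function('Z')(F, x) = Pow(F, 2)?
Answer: -1884416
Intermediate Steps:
Mul(-866, Add(655, Function('Z')(39, 20))) = Mul(-866, Add(655, Pow(39, 2))) = Mul(-866, Add(655, 1521)) = Mul(-866, 2176) = -1884416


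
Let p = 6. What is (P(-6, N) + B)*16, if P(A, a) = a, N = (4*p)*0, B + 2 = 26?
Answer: 384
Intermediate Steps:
B = 24 (B = -2 + 26 = 24)
N = 0 (N = (4*6)*0 = 24*0 = 0)
(P(-6, N) + B)*16 = (0 + 24)*16 = 24*16 = 384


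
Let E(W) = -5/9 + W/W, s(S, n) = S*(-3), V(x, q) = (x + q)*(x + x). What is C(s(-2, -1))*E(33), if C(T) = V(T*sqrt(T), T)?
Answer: 192 + 32*sqrt(6) ≈ 270.38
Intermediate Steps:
V(x, q) = 2*x*(q + x) (V(x, q) = (q + x)*(2*x) = 2*x*(q + x))
s(S, n) = -3*S
C(T) = 2*T**(3/2)*(T + T**(3/2)) (C(T) = 2*(T*sqrt(T))*(T + T*sqrt(T)) = 2*T**(3/2)*(T + T**(3/2)))
E(W) = 4/9 (E(W) = -5*1/9 + 1 = -5/9 + 1 = 4/9)
C(s(-2, -1))*E(33) = (2*(-3*(-2))**3 + 2*(-3*(-2))**(5/2))*(4/9) = (2*6**3 + 2*6**(5/2))*(4/9) = (2*216 + 2*(36*sqrt(6)))*(4/9) = (432 + 72*sqrt(6))*(4/9) = 192 + 32*sqrt(6)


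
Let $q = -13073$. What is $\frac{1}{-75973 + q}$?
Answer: $- \frac{1}{89046} \approx -1.123 \cdot 10^{-5}$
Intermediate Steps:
$\frac{1}{-75973 + q} = \frac{1}{-75973 - 13073} = \frac{1}{-89046} = - \frac{1}{89046}$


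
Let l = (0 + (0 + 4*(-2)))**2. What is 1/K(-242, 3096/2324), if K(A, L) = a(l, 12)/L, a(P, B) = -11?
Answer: -774/6391 ≈ -0.12111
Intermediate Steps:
l = 64 (l = (0 + (0 - 8))**2 = (0 - 8)**2 = (-8)**2 = 64)
K(A, L) = -11/L
1/K(-242, 3096/2324) = 1/(-11/(3096/2324)) = 1/(-11/(3096*(1/2324))) = 1/(-11/774/581) = 1/(-11*581/774) = 1/(-6391/774) = -774/6391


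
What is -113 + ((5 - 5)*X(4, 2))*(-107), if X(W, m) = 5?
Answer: -113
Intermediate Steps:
-113 + ((5 - 5)*X(4, 2))*(-107) = -113 + ((5 - 5)*5)*(-107) = -113 + (0*5)*(-107) = -113 + 0*(-107) = -113 + 0 = -113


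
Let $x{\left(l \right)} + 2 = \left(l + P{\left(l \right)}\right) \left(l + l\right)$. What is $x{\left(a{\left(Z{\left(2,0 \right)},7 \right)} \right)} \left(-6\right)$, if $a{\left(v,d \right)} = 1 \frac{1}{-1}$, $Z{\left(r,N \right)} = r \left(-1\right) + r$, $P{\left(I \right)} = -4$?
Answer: $-48$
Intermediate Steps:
$Z{\left(r,N \right)} = 0$ ($Z{\left(r,N \right)} = - r + r = 0$)
$a{\left(v,d \right)} = -1$ ($a{\left(v,d \right)} = 1 \left(-1\right) = -1$)
$x{\left(l \right)} = -2 + 2 l \left(-4 + l\right)$ ($x{\left(l \right)} = -2 + \left(l - 4\right) \left(l + l\right) = -2 + \left(-4 + l\right) 2 l = -2 + 2 l \left(-4 + l\right)$)
$x{\left(a{\left(Z{\left(2,0 \right)},7 \right)} \right)} \left(-6\right) = \left(-2 - -8 + 2 \left(-1\right)^{2}\right) \left(-6\right) = \left(-2 + 8 + 2 \cdot 1\right) \left(-6\right) = \left(-2 + 8 + 2\right) \left(-6\right) = 8 \left(-6\right) = -48$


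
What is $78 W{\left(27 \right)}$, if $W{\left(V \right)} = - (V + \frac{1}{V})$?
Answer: $- \frac{18980}{9} \approx -2108.9$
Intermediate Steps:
$W{\left(V \right)} = - V - \frac{1}{V}$
$78 W{\left(27 \right)} = 78 \left(\left(-1\right) 27 - \frac{1}{27}\right) = 78 \left(-27 - \frac{1}{27}\right) = 78 \left(- \frac{730}{27}\right) = - \frac{18980}{9}$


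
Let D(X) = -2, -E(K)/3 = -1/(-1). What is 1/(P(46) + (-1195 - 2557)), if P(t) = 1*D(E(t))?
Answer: -1/3754 ≈ -0.00026638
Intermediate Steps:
E(K) = -3 (E(K) = -(-3)/(-1) = -(-3)*(-1) = -3*1 = -3)
P(t) = -2 (P(t) = 1*(-2) = -2)
1/(P(46) + (-1195 - 2557)) = 1/(-2 + (-1195 - 2557)) = 1/(-2 - 3752) = 1/(-3754) = -1/3754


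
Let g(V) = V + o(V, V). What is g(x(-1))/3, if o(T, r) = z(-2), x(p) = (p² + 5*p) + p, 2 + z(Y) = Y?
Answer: -3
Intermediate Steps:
z(Y) = -2 + Y
x(p) = p² + 6*p
o(T, r) = -4 (o(T, r) = -2 - 2 = -4)
g(V) = -4 + V (g(V) = V - 4 = -4 + V)
g(x(-1))/3 = (-4 - (6 - 1))/3 = (-4 - 1*5)/3 = (-4 - 5)/3 = (⅓)*(-9) = -3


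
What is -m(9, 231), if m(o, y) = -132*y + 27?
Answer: 30465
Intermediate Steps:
m(o, y) = 27 - 132*y
-m(9, 231) = -(27 - 132*231) = -(27 - 30492) = -1*(-30465) = 30465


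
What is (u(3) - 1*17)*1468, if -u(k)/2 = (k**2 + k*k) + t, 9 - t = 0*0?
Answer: -104228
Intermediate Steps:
t = 9 (t = 9 - 0*0 = 9 - 1*0 = 9 + 0 = 9)
u(k) = -18 - 4*k**2 (u(k) = -2*((k**2 + k*k) + 9) = -2*((k**2 + k**2) + 9) = -2*(2*k**2 + 9) = -2*(9 + 2*k**2) = -18 - 4*k**2)
(u(3) - 1*17)*1468 = ((-18 - 4*3**2) - 1*17)*1468 = ((-18 - 4*9) - 17)*1468 = ((-18 - 36) - 17)*1468 = (-54 - 17)*1468 = -71*1468 = -104228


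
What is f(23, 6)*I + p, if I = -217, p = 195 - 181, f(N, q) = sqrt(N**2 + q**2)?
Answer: 14 - 217*sqrt(565) ≈ -5144.0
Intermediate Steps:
p = 14
f(23, 6)*I + p = sqrt(23**2 + 6**2)*(-217) + 14 = sqrt(529 + 36)*(-217) + 14 = sqrt(565)*(-217) + 14 = -217*sqrt(565) + 14 = 14 - 217*sqrt(565)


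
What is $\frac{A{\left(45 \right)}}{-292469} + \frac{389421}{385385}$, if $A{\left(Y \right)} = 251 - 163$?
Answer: $\frac{113859656569}{112713165565} \approx 1.0102$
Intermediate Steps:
$A{\left(Y \right)} = 88$ ($A{\left(Y \right)} = 251 - 163 = 88$)
$\frac{A{\left(45 \right)}}{-292469} + \frac{389421}{385385} = \frac{88}{-292469} + \frac{389421}{385385} = 88 \left(- \frac{1}{292469}\right) + 389421 \cdot \frac{1}{385385} = - \frac{88}{292469} + \frac{389421}{385385} = \frac{113859656569}{112713165565}$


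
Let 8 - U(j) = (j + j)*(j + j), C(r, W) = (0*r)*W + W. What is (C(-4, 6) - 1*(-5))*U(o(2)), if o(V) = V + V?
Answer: -616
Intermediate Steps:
C(r, W) = W (C(r, W) = 0*W + W = 0 + W = W)
o(V) = 2*V
U(j) = 8 - 4*j**2 (U(j) = 8 - (j + j)*(j + j) = 8 - 2*j*2*j = 8 - 4*j**2)
(C(-4, 6) - 1*(-5))*U(o(2)) = (6 - 1*(-5))*(8 - 4*(2*2)**2) = (6 + 5)*(8 - 4*4**2) = 11*(8 - 4*16) = 11*(8 - 64) = 11*(-56) = -616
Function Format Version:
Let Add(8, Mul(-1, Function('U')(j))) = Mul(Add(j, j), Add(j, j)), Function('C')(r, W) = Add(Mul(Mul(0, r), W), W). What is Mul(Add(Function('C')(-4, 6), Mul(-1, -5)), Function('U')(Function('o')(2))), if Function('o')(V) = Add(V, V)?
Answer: -616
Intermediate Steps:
Function('C')(r, W) = W (Function('C')(r, W) = Add(Mul(0, W), W) = Add(0, W) = W)
Function('o')(V) = Mul(2, V)
Function('U')(j) = Add(8, Mul(-4, Pow(j, 2))) (Function('U')(j) = Add(8, Mul(-1, Mul(Add(j, j), Add(j, j)))) = Add(8, Mul(-1, Mul(Mul(2, j), Mul(2, j)))) = Add(8, Mul(-1, Mul(4, Pow(j, 2)))) = Add(8, Mul(-4, Pow(j, 2))))
Mul(Add(Function('C')(-4, 6), Mul(-1, -5)), Function('U')(Function('o')(2))) = Mul(Add(6, Mul(-1, -5)), Add(8, Mul(-4, Pow(Mul(2, 2), 2)))) = Mul(Add(6, 5), Add(8, Mul(-4, Pow(4, 2)))) = Mul(11, Add(8, Mul(-4, 16))) = Mul(11, Add(8, -64)) = Mul(11, -56) = -616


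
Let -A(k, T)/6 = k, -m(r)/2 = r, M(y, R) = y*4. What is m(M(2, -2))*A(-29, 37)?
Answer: -2784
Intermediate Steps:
M(y, R) = 4*y
m(r) = -2*r
A(k, T) = -6*k
m(M(2, -2))*A(-29, 37) = (-8*2)*(-6*(-29)) = -2*8*174 = -16*174 = -2784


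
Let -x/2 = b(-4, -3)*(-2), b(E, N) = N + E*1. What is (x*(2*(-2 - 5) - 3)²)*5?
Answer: -40460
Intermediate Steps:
b(E, N) = E + N (b(E, N) = N + E = E + N)
x = -28 (x = -2*(-4 - 3)*(-2) = -(-14)*(-2) = -2*14 = -28)
(x*(2*(-2 - 5) - 3)²)*5 = -28*(2*(-2 - 5) - 3)²*5 = -28*(2*(-7) - 3)²*5 = -28*(-14 - 3)²*5 = -28*(-17)²*5 = -28*289*5 = -8092*5 = -40460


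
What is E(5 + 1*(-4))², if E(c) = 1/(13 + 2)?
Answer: 1/225 ≈ 0.0044444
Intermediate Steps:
E(c) = 1/15
E(5 + 1*(-4))² = (1/15)² = 1/225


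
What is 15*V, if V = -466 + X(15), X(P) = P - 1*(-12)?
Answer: -6585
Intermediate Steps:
X(P) = 12 + P (X(P) = P + 12 = 12 + P)
V = -439 (V = -466 + (12 + 15) = -466 + 27 = -439)
15*V = 15*(-439) = -6585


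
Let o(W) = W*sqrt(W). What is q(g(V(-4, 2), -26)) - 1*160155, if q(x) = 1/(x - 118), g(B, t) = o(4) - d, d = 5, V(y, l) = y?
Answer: -18417826/115 ≈ -1.6016e+5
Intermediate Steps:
o(W) = W**(3/2)
g(B, t) = 3 (g(B, t) = 4**(3/2) - 1*5 = 8 - 5 = 3)
q(x) = 1/(-118 + x)
q(g(V(-4, 2), -26)) - 1*160155 = 1/(-118 + 3) - 1*160155 = 1/(-115) - 160155 = -1/115 - 160155 = -18417826/115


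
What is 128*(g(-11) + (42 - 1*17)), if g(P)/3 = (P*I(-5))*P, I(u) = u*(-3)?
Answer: 700160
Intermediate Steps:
I(u) = -3*u
g(P) = 45*P**2 (g(P) = 3*((P*(-3*(-5)))*P) = 3*((P*15)*P) = 3*((15*P)*P) = 3*(15*P**2) = 45*P**2)
128*(g(-11) + (42 - 1*17)) = 128*(45*(-11)**2 + (42 - 1*17)) = 128*(45*121 + (42 - 17)) = 128*(5445 + 25) = 128*5470 = 700160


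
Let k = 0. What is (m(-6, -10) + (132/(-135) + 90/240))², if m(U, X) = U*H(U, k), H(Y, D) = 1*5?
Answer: 121374289/129600 ≈ 936.53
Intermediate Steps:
H(Y, D) = 5
m(U, X) = 5*U (m(U, X) = U*5 = 5*U)
(m(-6, -10) + (132/(-135) + 90/240))² = (5*(-6) + (132/(-135) + 90/240))² = (-30 + (132*(-1/135) + 90*(1/240)))² = (-30 + (-44/45 + 3/8))² = (-30 - 217/360)² = (-11017/360)² = 121374289/129600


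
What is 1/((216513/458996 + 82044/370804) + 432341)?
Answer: 42549388196/18395874527485405 ≈ 2.3130e-6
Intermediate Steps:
1/((216513/458996 + 82044/370804) + 432341) = 1/((216513*(1/458996) + 82044*(1/370804)) + 432341) = 1/((216513/458996 + 20511/92701) + 432341) = 1/(29485438569/42549388196 + 432341) = 1/(18395874527485405/42549388196) = 42549388196/18395874527485405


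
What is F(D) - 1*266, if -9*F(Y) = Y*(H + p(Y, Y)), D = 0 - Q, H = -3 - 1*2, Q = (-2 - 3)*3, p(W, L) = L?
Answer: -848/3 ≈ -282.67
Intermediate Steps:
Q = -15 (Q = -5*3 = -15)
H = -5 (H = -3 - 2 = -5)
D = 15 (D = 0 - 1*(-15) = 0 + 15 = 15)
F(Y) = -Y*(-5 + Y)/9
F(D) - 1*266 = (⅑)*15*(5 - 1*15) - 1*266 = (⅑)*15*(5 - 15) - 266 = (⅑)*15*(-10) - 266 = -50/3 - 266 = -848/3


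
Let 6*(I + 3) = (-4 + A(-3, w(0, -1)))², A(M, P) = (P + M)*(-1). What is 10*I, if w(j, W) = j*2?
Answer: -85/3 ≈ -28.333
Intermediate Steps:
w(j, W) = 2*j
A(M, P) = -M - P (A(M, P) = (M + P)*(-1) = -M - P)
I = -17/6 (I = -3 + (-4 + (-1*(-3) - 2*0))²/6 = -3 + (-4 + (3 - 1*0))²/6 = -3 + (-4 + (3 + 0))²/6 = -3 + (-4 + 3)²/6 = -3 + (⅙)*(-1)² = -3 + (⅙)*1 = -3 + ⅙ = -17/6 ≈ -2.8333)
10*I = 10*(-17/6) = -85/3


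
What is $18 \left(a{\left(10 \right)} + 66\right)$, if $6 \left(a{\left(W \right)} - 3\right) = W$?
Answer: $1272$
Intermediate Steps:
$a{\left(W \right)} = 3 + \frac{W}{6}$
$18 \left(a{\left(10 \right)} + 66\right) = 18 \left(\left(3 + \frac{1}{6} \cdot 10\right) + 66\right) = 18 \left(\left(3 + \frac{5}{3}\right) + 66\right) = 18 \left(\frac{14}{3} + 66\right) = 18 \cdot \frac{212}{3} = 1272$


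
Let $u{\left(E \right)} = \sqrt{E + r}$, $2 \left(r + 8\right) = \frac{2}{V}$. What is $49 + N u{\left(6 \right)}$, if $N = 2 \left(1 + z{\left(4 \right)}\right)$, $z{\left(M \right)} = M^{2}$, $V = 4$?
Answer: $49 + 17 i \sqrt{7} \approx 49.0 + 44.978 i$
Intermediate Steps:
$r = - \frac{31}{4}$ ($r = -8 + \frac{2 \cdot \frac{1}{4}}{2} = -8 + \frac{1}{2} \cdot \frac{1}{2} = -8 + \frac{1}{4} = - \frac{31}{4} \approx -7.75$)
$u{\left(E \right)} = \sqrt{- \frac{31}{4} + E}$ ($u{\left(E \right)} = \sqrt{E - \frac{31}{4}} = \sqrt{- \frac{31}{4} + E}$)
$N = 34$ ($N = 2 \left(1 + 4^{2}\right) = 2 \left(1 + 16\right) = 2 \cdot 17 = 34$)
$49 + N u{\left(6 \right)} = 49 + 34 \frac{\sqrt{-31 + 4 \cdot 6}}{2} = 49 + 34 \frac{\sqrt{-31 + 24}}{2} = 49 + 34 \frac{\sqrt{-7}}{2} = 49 + 34 \frac{i \sqrt{7}}{2} = 49 + 17 i \sqrt{7}$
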